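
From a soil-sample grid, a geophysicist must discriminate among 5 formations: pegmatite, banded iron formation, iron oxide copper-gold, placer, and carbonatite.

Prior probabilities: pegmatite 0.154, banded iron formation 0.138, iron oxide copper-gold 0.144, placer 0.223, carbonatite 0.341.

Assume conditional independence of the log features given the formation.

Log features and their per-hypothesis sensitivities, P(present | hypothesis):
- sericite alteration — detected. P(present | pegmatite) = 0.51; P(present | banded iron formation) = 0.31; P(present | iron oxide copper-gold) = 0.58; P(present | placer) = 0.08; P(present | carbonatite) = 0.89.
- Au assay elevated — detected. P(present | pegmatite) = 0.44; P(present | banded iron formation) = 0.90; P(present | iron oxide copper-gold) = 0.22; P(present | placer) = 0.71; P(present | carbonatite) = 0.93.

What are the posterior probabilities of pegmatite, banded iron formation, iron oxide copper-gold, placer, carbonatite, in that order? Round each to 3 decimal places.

0.089, 0.100, 0.048, 0.033, 0.731

For each hypothesis, the unnormalized posterior weight is prior × product of the log feature likelihoods:
  pegmatite: 0.154 × 0.51 × 0.44 = 0.034558
  banded iron formation: 0.138 × 0.31 × 0.90 = 0.038502
  iron oxide copper-gold: 0.144 × 0.58 × 0.22 = 0.018374
  placer: 0.223 × 0.08 × 0.71 = 0.012666
  carbonatite: 0.341 × 0.89 × 0.93 = 0.28225
Normalizing constant Z = 0.034558 + 0.038502 + 0.018374 + 0.012666 + 0.28225 = 0.38635.
P(pegmatite | evidence) = 0.034558 / 0.38635 ≈ 0.089
P(banded iron formation | evidence) = 0.038502 / 0.38635 ≈ 0.100
P(iron oxide copper-gold | evidence) = 0.018374 / 0.38635 ≈ 0.048
P(placer | evidence) = 0.012666 / 0.38635 ≈ 0.033
P(carbonatite | evidence) = 0.28225 / 0.38635 ≈ 0.731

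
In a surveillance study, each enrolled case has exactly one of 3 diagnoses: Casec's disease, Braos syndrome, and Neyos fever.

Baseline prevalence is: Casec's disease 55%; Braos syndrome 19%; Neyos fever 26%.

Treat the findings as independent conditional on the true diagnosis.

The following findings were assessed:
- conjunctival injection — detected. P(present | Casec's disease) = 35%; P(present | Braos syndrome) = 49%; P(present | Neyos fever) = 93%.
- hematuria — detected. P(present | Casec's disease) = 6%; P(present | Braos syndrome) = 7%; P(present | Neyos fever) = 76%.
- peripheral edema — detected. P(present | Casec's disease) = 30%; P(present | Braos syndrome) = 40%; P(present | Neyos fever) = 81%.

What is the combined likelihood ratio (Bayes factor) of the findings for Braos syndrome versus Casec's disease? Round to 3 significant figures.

2.18

Joint likelihood of the evidence pattern under each hypothesis:
  Braos syndrome: 0.49 × 0.07 × 0.40 = 0.01372
  Casec's disease: 0.35 × 0.06 × 0.30 = 0.0063
Bayes factor = 0.01372 / 0.0063 ≈ 2.18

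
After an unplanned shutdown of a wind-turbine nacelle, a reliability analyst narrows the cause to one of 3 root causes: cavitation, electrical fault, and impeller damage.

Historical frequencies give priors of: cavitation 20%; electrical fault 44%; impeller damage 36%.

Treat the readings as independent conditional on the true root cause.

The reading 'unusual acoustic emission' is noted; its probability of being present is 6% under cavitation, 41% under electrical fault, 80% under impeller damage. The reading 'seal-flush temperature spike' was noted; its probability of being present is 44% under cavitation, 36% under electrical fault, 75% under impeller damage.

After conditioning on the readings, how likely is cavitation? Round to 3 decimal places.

0.018

Multiply each prior by the joint likelihood of the reading pattern:
  cavitation: 0.20 × 0.06 × 0.44 = 0.00528
  electrical fault: 0.44 × 0.41 × 0.36 = 0.064944
  impeller damage: 0.36 × 0.80 × 0.75 = 0.216
Normalizing constant Z = 0.00528 + 0.064944 + 0.216 = 0.28622.
P(cavitation | evidence) = 0.00528 / 0.28622 ≈ 0.018.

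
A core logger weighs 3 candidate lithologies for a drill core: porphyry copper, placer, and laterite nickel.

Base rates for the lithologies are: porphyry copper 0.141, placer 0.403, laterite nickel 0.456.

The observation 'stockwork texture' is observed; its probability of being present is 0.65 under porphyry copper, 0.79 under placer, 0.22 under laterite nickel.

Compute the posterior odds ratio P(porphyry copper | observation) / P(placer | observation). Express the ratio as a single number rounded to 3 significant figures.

0.288

Unnormalized posterior weight (prior times the observation likelihood) for each of the two hypotheses:
  porphyry copper: 0.141 × 0.65 = 0.09165
  placer: 0.403 × 0.79 = 0.31837
Odds(porphyry copper : placer) = 0.09165 / 0.31837 ≈ 0.288.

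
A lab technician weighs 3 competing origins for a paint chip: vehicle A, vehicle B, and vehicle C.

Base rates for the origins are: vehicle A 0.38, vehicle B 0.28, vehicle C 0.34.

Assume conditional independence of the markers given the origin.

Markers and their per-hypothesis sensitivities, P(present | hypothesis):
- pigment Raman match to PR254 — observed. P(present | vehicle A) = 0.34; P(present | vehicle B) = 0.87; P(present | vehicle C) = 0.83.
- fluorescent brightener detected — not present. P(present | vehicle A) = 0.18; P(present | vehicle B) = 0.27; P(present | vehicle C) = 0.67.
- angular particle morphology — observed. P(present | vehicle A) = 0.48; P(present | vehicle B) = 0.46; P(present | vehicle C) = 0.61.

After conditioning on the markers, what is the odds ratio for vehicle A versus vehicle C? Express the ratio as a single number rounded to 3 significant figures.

The normalizing constant cancels in an odds ratio, so compute prior × likelihood for the two hypotheses only (using 1 − P(present | H) for each absent marker):
  vehicle A: 0.38 × 0.34 × (1 − 0.18) × 0.48 = 0.050853
  vehicle C: 0.34 × 0.83 × (1 − 0.67) × 0.61 = 0.056807
Odds(vehicle A : vehicle C) = 0.050853 / 0.056807 ≈ 0.895.

0.895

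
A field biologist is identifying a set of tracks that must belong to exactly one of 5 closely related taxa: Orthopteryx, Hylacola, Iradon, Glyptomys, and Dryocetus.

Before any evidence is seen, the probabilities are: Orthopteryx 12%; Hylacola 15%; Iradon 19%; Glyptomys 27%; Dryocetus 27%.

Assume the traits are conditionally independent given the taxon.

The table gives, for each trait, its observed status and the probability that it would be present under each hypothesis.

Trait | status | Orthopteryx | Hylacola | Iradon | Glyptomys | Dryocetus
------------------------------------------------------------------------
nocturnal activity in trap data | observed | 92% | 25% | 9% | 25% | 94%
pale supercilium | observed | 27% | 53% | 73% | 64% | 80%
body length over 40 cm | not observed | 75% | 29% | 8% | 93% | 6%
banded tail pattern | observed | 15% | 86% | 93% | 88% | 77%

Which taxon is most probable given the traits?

Dryocetus

For each hypothesis, the unnormalized posterior weight is prior × product of the trait likelihoods (using 1 − P(present | H) for each absent trait):
  Orthopteryx: 0.12 × 0.92 × 0.27 × (1 − 0.75) × 0.15 = 0.0011178
  Hylacola: 0.15 × 0.25 × 0.53 × (1 − 0.29) × 0.86 = 0.012136
  Iradon: 0.19 × 0.09 × 0.73 × (1 − 0.08) × 0.93 = 0.01068
  Glyptomys: 0.27 × 0.25 × 0.64 × (1 − 0.93) × 0.88 = 0.0026611
  Dryocetus: 0.27 × 0.94 × 0.80 × (1 − 0.06) × 0.77 = 0.14696
The unnormalized weights sum to 0.17356.
P(Orthopteryx | evidence) ≈ 0.0011178 / 0.17356 ≈ 0.006
P(Hylacola | evidence) ≈ 0.012136 / 0.17356 ≈ 0.070
P(Iradon | evidence) ≈ 0.01068 / 0.17356 ≈ 0.062
P(Glyptomys | evidence) ≈ 0.0026611 / 0.17356 ≈ 0.015
P(Dryocetus | evidence) ≈ 0.14696 / 0.17356 ≈ 0.847
The largest is 0.847, so Dryocetus is most probable.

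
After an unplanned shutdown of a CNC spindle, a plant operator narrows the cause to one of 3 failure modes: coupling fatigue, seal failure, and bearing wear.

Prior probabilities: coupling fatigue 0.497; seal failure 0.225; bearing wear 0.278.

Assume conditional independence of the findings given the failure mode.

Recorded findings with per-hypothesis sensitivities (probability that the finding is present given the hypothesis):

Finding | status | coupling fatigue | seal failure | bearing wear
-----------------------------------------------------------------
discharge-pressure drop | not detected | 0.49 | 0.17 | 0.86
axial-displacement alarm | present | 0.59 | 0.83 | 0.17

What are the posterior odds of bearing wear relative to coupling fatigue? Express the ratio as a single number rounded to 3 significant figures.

Unnormalized posterior weight (prior times the finding likelihoods) for each of the two hypotheses (using 1 − P(present | H) for each absent finding):
  bearing wear: 0.278 × (1 − 0.86) × 0.17 = 0.0066164
  coupling fatigue: 0.497 × (1 − 0.49) × 0.59 = 0.14955
Posterior odds = 0.0066164 / 0.14955 ≈ 0.0442.

0.0442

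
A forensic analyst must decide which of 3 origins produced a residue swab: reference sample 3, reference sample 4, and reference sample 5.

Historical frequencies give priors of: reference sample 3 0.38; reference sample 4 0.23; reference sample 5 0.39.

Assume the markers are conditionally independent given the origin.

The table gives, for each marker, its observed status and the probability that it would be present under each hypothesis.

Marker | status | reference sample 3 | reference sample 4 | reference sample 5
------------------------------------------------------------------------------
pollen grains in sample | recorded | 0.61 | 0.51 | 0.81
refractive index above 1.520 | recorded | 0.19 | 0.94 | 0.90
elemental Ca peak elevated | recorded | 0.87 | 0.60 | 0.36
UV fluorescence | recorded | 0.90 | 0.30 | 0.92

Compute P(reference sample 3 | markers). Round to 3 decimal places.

0.232

By Bayes' rule with conditional independence, the unnormalized weight for each hypothesis is prior × ∏ likelihoods:
  reference sample 3: 0.38 × 0.61 × 0.19 × 0.87 × 0.90 = 0.034485
  reference sample 4: 0.23 × 0.51 × 0.94 × 0.60 × 0.30 = 0.019847
  reference sample 5: 0.39 × 0.81 × 0.90 × 0.36 × 0.92 = 0.094163
Normalizing constant Z = 0.034485 + 0.019847 + 0.094163 = 0.1485.
P(reference sample 3 | evidence) = 0.034485 / 0.1485 ≈ 0.232.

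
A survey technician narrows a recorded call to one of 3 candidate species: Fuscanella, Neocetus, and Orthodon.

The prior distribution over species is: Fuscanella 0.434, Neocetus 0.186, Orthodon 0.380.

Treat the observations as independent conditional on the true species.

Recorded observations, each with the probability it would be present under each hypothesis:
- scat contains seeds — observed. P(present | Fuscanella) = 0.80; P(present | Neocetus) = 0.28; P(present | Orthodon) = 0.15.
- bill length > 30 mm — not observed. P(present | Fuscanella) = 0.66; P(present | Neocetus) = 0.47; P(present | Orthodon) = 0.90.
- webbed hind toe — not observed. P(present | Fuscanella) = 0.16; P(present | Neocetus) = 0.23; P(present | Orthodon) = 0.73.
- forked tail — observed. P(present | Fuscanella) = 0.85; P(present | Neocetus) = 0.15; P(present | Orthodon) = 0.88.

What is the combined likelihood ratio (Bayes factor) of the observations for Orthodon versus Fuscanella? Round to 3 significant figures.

0.0184

Take the product of per-observation likelihoods under each hypothesis (using 1 − P(present | H) for each absent observation), then divide.
  Orthodon: 0.15 × (1 − 0.90) × (1 − 0.73) × 0.88 = 0.003564
  Fuscanella: 0.80 × (1 − 0.66) × (1 − 0.16) × 0.85 = 0.19421
Bayes factor = 0.003564 / 0.19421 ≈ 0.0184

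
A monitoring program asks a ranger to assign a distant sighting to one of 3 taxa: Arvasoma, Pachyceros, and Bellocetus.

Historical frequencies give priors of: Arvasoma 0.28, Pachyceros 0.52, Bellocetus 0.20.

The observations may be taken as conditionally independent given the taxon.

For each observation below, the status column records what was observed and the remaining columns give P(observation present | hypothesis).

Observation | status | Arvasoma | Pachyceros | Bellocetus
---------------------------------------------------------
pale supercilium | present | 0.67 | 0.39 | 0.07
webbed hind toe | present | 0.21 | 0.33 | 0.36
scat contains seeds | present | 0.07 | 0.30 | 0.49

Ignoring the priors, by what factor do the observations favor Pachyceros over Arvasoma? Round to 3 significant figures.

Joint likelihood of the evidence pattern under each hypothesis:
  Pachyceros: 0.39 × 0.33 × 0.30 = 0.03861
  Arvasoma: 0.67 × 0.21 × 0.07 = 0.009849
Bayes factor = 0.03861 / 0.009849 ≈ 3.92

3.92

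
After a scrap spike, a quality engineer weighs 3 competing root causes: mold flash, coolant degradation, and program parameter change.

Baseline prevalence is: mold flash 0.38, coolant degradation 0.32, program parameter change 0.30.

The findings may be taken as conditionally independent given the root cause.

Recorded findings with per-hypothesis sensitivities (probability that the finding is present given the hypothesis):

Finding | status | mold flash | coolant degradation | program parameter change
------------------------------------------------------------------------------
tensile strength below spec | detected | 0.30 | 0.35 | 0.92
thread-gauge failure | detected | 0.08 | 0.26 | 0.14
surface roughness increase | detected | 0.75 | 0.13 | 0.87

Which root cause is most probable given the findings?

program parameter change

For each hypothesis, the unnormalized posterior weight is prior × product of the finding likelihoods:
  mold flash: 0.38 × 0.30 × 0.08 × 0.75 = 0.00684
  coolant degradation: 0.32 × 0.35 × 0.26 × 0.13 = 0.0037856
  program parameter change: 0.30 × 0.92 × 0.14 × 0.87 = 0.033617
Normalizing constant Z = 0.00684 + 0.0037856 + 0.033617 = 0.044242.
P(mold flash | evidence) ≈ 0.00684 / 0.044242 ≈ 0.155
P(coolant degradation | evidence) ≈ 0.0037856 / 0.044242 ≈ 0.086
P(program parameter change | evidence) ≈ 0.033617 / 0.044242 ≈ 0.760
The largest is 0.760, so program parameter change is most probable.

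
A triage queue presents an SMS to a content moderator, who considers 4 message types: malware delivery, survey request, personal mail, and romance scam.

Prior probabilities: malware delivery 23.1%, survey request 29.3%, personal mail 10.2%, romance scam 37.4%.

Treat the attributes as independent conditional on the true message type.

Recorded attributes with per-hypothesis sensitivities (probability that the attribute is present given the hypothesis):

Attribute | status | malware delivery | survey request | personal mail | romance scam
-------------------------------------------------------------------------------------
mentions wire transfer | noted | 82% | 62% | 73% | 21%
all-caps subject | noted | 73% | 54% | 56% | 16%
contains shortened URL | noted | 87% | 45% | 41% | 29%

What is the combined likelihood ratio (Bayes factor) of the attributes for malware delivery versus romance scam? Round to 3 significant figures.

53.4

Take the product of per-attribute likelihoods under each hypothesis, then divide.
  malware delivery: 0.82 × 0.73 × 0.87 = 0.52078
  romance scam: 0.21 × 0.16 × 0.29 = 0.009744
Bayes factor = 0.52078 / 0.009744 ≈ 53.4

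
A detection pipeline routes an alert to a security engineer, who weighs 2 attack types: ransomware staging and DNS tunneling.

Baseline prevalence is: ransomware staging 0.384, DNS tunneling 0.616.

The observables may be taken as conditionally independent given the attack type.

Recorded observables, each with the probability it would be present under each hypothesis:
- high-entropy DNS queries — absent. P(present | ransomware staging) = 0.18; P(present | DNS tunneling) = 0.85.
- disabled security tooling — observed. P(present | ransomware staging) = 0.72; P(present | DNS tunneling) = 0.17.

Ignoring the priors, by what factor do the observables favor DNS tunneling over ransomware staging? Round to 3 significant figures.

The Bayes factor is the ratio of the joint likelihoods of the observable pattern under the two hypotheses (using 1 − P(present | H) for each absent observable).
  DNS tunneling: (1 − 0.85) × 0.17 = 0.0255
  ransomware staging: (1 − 0.18) × 0.72 = 0.5904
Bayes factor = 0.0255 / 0.5904 ≈ 0.0432

0.0432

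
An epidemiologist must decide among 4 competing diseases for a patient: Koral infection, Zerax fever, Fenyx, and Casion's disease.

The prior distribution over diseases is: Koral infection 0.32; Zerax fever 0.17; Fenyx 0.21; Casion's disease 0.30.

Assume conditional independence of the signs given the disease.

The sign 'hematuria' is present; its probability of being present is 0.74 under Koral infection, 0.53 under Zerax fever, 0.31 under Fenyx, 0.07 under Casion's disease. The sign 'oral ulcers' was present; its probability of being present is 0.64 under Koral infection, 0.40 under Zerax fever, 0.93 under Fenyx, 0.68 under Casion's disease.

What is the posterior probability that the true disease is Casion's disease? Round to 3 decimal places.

For each hypothesis, the unnormalized posterior weight is prior × product of the sign likelihoods:
  Koral infection: 0.32 × 0.74 × 0.64 = 0.15155
  Zerax fever: 0.17 × 0.53 × 0.40 = 0.03604
  Fenyx: 0.21 × 0.31 × 0.93 = 0.060543
  Casion's disease: 0.30 × 0.07 × 0.68 = 0.01428
The unnormalized weights sum to 0.26242.
P(Casion's disease | evidence) = 0.01428 / 0.26242 ≈ 0.054.

0.054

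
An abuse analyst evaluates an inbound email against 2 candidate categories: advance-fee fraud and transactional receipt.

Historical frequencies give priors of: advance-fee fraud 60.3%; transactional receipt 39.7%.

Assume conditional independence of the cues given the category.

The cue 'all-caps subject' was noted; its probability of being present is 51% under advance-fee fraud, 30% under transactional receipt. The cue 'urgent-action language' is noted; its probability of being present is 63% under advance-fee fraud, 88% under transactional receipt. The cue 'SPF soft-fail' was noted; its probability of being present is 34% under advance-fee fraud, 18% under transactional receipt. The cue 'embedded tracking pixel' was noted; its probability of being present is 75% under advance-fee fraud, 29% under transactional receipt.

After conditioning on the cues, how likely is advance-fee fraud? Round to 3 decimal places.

Multiply each prior by the joint likelihood of the cue pattern:
  advance-fee fraud: 0.603 × 0.51 × 0.63 × 0.34 × 0.75 = 0.049405
  transactional receipt: 0.397 × 0.30 × 0.88 × 0.18 × 0.29 = 0.005471
Marginal likelihood of the evidence = 0.054876.
P(advance-fee fraud | evidence) = 0.049405 / 0.054876 ≈ 0.900.

0.900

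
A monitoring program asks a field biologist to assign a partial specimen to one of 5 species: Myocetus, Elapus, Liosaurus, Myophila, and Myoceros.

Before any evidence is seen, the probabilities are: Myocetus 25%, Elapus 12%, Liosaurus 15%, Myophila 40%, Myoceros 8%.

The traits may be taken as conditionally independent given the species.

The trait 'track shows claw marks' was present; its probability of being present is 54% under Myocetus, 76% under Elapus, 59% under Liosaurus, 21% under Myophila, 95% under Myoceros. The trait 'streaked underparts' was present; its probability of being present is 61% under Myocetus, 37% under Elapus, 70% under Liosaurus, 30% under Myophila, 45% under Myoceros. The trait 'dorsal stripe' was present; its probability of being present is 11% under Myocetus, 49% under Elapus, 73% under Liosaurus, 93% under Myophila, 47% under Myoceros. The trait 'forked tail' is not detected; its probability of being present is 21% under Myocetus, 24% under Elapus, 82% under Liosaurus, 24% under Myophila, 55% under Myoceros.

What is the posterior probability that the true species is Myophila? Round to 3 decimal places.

By Bayes' rule with conditional independence, the unnormalized weight for each hypothesis is prior × ∏ likelihoods (using 1 − P(present | H) for each absent trait):
  Myocetus: 0.25 × 0.54 × 0.61 × 0.11 × (1 − 0.21) = 0.0071562
  Elapus: 0.12 × 0.76 × 0.37 × 0.49 × (1 − 0.24) = 0.012566
  Liosaurus: 0.15 × 0.59 × 0.70 × 0.73 × (1 − 0.82) = 0.0081402
  Myophila: 0.40 × 0.21 × 0.30 × 0.93 × (1 − 0.24) = 0.017811
  Myoceros: 0.08 × 0.95 × 0.45 × 0.47 × (1 − 0.55) = 0.0072333
Marginal likelihood of the evidence = 0.052907.
P(Myophila | evidence) = 0.017811 / 0.052907 ≈ 0.337.

0.337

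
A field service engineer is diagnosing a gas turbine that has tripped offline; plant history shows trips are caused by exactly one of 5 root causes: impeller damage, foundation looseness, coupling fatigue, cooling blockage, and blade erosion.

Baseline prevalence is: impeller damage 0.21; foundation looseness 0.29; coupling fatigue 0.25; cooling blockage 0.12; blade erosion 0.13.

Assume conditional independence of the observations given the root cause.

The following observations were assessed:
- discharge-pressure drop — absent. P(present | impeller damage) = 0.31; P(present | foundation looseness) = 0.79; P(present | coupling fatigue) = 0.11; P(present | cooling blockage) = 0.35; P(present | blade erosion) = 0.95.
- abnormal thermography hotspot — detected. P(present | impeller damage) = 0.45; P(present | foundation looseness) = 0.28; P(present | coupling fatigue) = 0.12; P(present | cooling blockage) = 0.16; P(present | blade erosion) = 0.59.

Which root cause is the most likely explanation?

For each hypothesis, the unnormalized posterior weight is prior × product of the observation likelihoods (using 1 − P(present | H) for each absent observation):
  impeller damage: 0.21 × (1 − 0.31) × 0.45 = 0.065205
  foundation looseness: 0.29 × (1 − 0.79) × 0.28 = 0.017052
  coupling fatigue: 0.25 × (1 − 0.11) × 0.12 = 0.0267
  cooling blockage: 0.12 × (1 − 0.35) × 0.16 = 0.01248
  blade erosion: 0.13 × (1 − 0.95) × 0.59 = 0.003835
The unnormalized weights sum to 0.12527.
P(impeller damage | evidence) ≈ 0.065205 / 0.12527 ≈ 0.521
P(foundation looseness | evidence) ≈ 0.017052 / 0.12527 ≈ 0.136
P(coupling fatigue | evidence) ≈ 0.0267 / 0.12527 ≈ 0.213
P(cooling blockage | evidence) ≈ 0.01248 / 0.12527 ≈ 0.100
P(blade erosion | evidence) ≈ 0.003835 / 0.12527 ≈ 0.031
The largest is 0.521, so impeller damage is most probable.

impeller damage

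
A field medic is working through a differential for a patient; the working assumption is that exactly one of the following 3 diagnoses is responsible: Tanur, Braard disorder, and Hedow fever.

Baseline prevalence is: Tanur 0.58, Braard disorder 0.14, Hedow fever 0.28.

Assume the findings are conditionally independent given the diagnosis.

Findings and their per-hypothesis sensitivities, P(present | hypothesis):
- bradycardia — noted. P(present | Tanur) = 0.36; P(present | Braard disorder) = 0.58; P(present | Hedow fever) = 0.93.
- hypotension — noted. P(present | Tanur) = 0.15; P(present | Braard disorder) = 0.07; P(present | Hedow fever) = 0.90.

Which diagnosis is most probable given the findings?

Hedow fever

Multiply each prior by the joint likelihood of the evidence pattern:
  Tanur: 0.58 × 0.36 × 0.15 = 0.03132
  Braard disorder: 0.14 × 0.58 × 0.07 = 0.005684
  Hedow fever: 0.28 × 0.93 × 0.90 = 0.23436
The unnormalized weights sum to 0.27136.
P(Tanur | evidence) ≈ 0.03132 / 0.27136 ≈ 0.115
P(Braard disorder | evidence) ≈ 0.005684 / 0.27136 ≈ 0.021
P(Hedow fever | evidence) ≈ 0.23436 / 0.27136 ≈ 0.864
The largest is 0.864, so Hedow fever is most probable.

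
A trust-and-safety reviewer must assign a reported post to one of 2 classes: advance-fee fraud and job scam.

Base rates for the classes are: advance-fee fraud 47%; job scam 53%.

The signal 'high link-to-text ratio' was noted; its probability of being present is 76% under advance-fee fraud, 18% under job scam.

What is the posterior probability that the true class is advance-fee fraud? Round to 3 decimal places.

0.789

By Bayes' rule, the unnormalized weight for each hypothesis is prior × likelihood:
  advance-fee fraud: 0.47 × 0.76 = 0.3572
  job scam: 0.53 × 0.18 = 0.0954
The unnormalized weights sum to 0.4526.
P(advance-fee fraud | evidence) = 0.3572 / 0.4526 ≈ 0.789.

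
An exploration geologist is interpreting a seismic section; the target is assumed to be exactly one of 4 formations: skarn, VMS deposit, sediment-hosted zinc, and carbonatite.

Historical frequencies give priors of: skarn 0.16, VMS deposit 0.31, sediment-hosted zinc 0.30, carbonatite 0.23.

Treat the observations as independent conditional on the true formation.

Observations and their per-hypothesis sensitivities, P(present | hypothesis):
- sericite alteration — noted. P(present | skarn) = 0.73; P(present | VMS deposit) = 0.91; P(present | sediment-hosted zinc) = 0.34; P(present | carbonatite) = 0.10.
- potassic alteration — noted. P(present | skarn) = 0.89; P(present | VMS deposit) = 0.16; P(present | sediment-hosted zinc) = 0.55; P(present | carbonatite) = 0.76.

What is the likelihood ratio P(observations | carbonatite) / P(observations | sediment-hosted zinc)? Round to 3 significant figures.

0.406

Joint likelihood of the evidence pattern under each hypothesis:
  carbonatite: 0.10 × 0.76 = 0.076
  sediment-hosted zinc: 0.34 × 0.55 = 0.187
Bayes factor = 0.076 / 0.187 ≈ 0.406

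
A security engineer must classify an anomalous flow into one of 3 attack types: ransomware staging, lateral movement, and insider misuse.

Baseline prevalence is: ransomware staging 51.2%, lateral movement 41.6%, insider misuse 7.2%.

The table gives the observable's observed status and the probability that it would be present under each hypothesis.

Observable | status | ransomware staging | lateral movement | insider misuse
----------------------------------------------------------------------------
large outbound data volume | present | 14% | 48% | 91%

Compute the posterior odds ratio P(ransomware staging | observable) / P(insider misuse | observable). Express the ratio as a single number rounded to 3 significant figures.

Posterior odds equal prior odds times the likelihood ratio; only the two competing hypotheses matter.
  ransomware staging: 0.512 × 0.14 = 0.07168
  insider misuse: 0.072 × 0.91 = 0.06552
Posterior odds = 0.07168 / 0.06552 ≈ 1.09.

1.09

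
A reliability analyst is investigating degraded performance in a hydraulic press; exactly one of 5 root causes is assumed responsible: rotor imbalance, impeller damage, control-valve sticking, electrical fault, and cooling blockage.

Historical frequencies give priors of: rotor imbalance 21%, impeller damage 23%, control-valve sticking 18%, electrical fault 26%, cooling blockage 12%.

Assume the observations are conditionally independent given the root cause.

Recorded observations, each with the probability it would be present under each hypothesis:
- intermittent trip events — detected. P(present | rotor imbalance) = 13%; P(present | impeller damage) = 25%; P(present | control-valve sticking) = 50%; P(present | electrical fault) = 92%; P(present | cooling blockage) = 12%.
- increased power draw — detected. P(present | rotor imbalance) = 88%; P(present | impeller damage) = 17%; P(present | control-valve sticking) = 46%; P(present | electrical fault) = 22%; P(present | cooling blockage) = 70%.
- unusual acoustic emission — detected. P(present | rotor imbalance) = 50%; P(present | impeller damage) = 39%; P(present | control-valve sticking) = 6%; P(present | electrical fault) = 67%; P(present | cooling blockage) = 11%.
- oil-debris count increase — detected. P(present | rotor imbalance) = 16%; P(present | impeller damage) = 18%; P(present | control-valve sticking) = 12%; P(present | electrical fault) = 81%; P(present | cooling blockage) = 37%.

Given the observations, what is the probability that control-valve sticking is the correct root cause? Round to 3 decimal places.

By Bayes' rule with conditional independence, the unnormalized weight for each hypothesis is prior × ∏ likelihoods:
  rotor imbalance: 0.21 × 0.13 × 0.88 × 0.50 × 0.16 = 0.0019219
  impeller damage: 0.23 × 0.25 × 0.17 × 0.39 × 0.18 = 0.00068621
  control-valve sticking: 0.18 × 0.50 × 0.46 × 0.06 × 0.12 = 0.00029808
  electrical fault: 0.26 × 0.92 × 0.22 × 0.67 × 0.81 = 0.028559
  cooling blockage: 0.12 × 0.12 × 0.70 × 0.11 × 0.37 = 0.00041026
The unnormalized weights sum to 0.031876.
P(control-valve sticking | evidence) = 0.00029808 / 0.031876 ≈ 0.009.

0.009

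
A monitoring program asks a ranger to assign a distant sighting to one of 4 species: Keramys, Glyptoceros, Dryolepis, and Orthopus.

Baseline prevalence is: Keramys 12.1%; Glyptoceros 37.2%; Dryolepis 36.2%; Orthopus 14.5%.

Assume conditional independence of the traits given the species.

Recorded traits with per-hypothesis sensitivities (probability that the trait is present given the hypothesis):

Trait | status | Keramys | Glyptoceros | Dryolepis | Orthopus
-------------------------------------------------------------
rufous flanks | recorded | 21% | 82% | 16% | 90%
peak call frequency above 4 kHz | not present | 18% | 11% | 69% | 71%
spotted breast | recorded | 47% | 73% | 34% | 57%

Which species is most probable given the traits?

For each hypothesis, the unnormalized posterior weight is prior × product of the trait likelihoods (using 1 − P(present | H) for each absent trait):
  Keramys: 0.121 × 0.21 × (1 − 0.18) × 0.47 = 0.009793
  Glyptoceros: 0.372 × 0.82 × (1 − 0.11) × 0.73 = 0.19818
  Dryolepis: 0.362 × 0.16 × (1 − 0.69) × 0.34 = 0.0061048
  Orthopus: 0.145 × 0.90 × (1 − 0.71) × 0.57 = 0.021572
Marginal likelihood of the evidence = 0.23565.
P(Keramys | evidence) ≈ 0.009793 / 0.23565 ≈ 0.042
P(Glyptoceros | evidence) ≈ 0.19818 / 0.23565 ≈ 0.841
P(Dryolepis | evidence) ≈ 0.0061048 / 0.23565 ≈ 0.026
P(Orthopus | evidence) ≈ 0.021572 / 0.23565 ≈ 0.092
The largest is 0.841, so Glyptoceros is most probable.

Glyptoceros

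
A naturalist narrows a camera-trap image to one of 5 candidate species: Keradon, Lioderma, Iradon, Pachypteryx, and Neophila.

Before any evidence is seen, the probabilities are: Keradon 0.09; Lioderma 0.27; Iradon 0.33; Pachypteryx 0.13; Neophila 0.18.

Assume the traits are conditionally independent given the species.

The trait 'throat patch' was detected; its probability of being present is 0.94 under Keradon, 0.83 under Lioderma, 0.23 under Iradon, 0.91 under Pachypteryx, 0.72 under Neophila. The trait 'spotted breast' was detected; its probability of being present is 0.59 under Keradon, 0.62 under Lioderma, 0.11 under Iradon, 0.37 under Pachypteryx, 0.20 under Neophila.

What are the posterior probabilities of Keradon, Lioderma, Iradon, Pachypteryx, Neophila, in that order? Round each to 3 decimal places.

0.187, 0.521, 0.031, 0.164, 0.097

By Bayes' rule with conditional independence, the unnormalized weight for each hypothesis is prior × ∏ likelihoods:
  Keradon: 0.09 × 0.94 × 0.59 = 0.049914
  Lioderma: 0.27 × 0.83 × 0.62 = 0.13894
  Iradon: 0.33 × 0.23 × 0.11 = 0.008349
  Pachypteryx: 0.13 × 0.91 × 0.37 = 0.043771
  Neophila: 0.18 × 0.72 × 0.20 = 0.02592
Normalizing constant Z = 0.049914 + 0.13894 + 0.008349 + 0.043771 + 0.02592 = 0.2669.
P(Keradon | evidence) = 0.049914 / 0.2669 ≈ 0.187
P(Lioderma | evidence) = 0.13894 / 0.2669 ≈ 0.521
P(Iradon | evidence) = 0.008349 / 0.2669 ≈ 0.031
P(Pachypteryx | evidence) = 0.043771 / 0.2669 ≈ 0.164
P(Neophila | evidence) = 0.02592 / 0.2669 ≈ 0.097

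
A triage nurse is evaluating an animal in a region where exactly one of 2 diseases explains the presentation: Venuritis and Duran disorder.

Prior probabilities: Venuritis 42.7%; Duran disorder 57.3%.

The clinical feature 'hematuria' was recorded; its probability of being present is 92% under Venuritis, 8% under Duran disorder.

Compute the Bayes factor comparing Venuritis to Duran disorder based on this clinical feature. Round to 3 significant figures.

11.5

Likelihood of this clinical feature under each hypothesis:
  Venuritis: 0.92
  Duran disorder: 0.08
Bayes factor = 0.92 / 0.08 ≈ 11.5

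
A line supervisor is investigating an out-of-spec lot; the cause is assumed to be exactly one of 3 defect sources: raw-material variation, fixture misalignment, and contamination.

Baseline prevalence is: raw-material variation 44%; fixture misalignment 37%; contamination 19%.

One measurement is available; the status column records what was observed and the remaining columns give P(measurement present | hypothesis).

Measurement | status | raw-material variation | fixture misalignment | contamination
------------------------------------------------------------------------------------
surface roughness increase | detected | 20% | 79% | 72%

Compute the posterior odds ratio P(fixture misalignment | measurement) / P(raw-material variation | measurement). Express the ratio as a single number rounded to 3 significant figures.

Unnormalized posterior weight (prior times the measurement likelihood) for each of the two hypotheses:
  fixture misalignment: 0.37 × 0.79 = 0.2923
  raw-material variation: 0.44 × 0.20 = 0.088
Odds(fixture misalignment : raw-material variation) = 0.2923 / 0.088 ≈ 3.32.

3.32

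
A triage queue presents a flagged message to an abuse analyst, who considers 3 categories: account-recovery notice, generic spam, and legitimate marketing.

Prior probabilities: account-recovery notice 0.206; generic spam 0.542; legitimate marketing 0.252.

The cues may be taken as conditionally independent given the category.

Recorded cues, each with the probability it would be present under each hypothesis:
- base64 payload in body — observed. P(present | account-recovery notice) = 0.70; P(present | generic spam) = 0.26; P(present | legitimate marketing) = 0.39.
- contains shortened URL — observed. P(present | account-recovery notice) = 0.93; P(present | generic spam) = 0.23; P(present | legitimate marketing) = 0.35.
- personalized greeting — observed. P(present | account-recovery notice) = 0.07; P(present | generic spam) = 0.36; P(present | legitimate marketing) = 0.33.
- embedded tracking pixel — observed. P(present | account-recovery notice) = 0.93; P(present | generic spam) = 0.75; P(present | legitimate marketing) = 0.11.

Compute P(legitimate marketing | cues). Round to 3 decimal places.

Multiply each prior by the joint likelihood of the cue pattern:
  account-recovery notice: 0.206 × 0.70 × 0.93 × 0.07 × 0.93 = 0.0087303
  generic spam: 0.542 × 0.26 × 0.23 × 0.36 × 0.75 = 0.0087511
  legitimate marketing: 0.252 × 0.39 × 0.35 × 0.33 × 0.11 = 0.0012486
The unnormalized weights sum to 0.01873.
P(legitimate marketing | evidence) = 0.0012486 / 0.01873 ≈ 0.067.

0.067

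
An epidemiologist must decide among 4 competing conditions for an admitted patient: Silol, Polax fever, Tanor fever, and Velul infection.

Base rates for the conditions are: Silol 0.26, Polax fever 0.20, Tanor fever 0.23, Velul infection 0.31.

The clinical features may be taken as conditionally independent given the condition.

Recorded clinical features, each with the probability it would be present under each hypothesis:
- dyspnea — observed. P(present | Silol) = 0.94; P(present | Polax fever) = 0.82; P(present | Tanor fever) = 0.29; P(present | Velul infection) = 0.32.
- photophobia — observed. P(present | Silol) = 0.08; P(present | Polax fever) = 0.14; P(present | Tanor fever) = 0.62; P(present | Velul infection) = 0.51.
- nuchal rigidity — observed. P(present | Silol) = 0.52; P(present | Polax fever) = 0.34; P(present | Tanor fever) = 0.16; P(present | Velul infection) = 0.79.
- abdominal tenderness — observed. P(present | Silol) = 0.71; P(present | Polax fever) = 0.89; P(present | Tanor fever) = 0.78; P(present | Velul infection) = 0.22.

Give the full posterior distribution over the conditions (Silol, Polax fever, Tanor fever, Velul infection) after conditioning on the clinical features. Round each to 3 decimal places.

0.257, 0.247, 0.184, 0.313

For each hypothesis, the unnormalized posterior weight is prior × product of the clinical feature likelihoods:
  Silol: 0.26 × 0.94 × 0.08 × 0.52 × 0.71 = 0.0072186
  Polax fever: 0.20 × 0.82 × 0.14 × 0.34 × 0.89 = 0.0069477
  Tanor fever: 0.23 × 0.29 × 0.62 × 0.16 × 0.78 = 0.005161
  Velul infection: 0.31 × 0.32 × 0.51 × 0.79 × 0.22 = 0.0087929
Normalizing constant Z = 0.0072186 + 0.0069477 + 0.005161 + 0.0087929 = 0.02812.
P(Silol | evidence) = 0.0072186 / 0.02812 ≈ 0.257
P(Polax fever | evidence) = 0.0069477 / 0.02812 ≈ 0.247
P(Tanor fever | evidence) = 0.005161 / 0.02812 ≈ 0.184
P(Velul infection | evidence) = 0.0087929 / 0.02812 ≈ 0.313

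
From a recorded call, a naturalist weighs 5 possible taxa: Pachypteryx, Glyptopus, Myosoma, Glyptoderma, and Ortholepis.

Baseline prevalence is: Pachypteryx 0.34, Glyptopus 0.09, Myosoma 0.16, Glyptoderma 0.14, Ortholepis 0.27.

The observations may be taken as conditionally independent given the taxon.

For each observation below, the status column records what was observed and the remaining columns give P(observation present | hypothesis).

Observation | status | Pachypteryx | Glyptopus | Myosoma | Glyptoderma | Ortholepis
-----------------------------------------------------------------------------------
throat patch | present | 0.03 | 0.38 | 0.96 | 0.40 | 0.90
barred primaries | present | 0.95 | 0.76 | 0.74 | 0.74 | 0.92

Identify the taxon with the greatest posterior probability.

Ortholepis

By Bayes' rule with conditional independence, the unnormalized weight for each hypothesis is prior × ∏ likelihoods:
  Pachypteryx: 0.34 × 0.03 × 0.95 = 0.00969
  Glyptopus: 0.09 × 0.38 × 0.76 = 0.025992
  Myosoma: 0.16 × 0.96 × 0.74 = 0.11366
  Glyptoderma: 0.14 × 0.40 × 0.74 = 0.04144
  Ortholepis: 0.27 × 0.90 × 0.92 = 0.22356
Marginal likelihood of the evidence = 0.41435.
P(Pachypteryx | evidence) ≈ 0.00969 / 0.41435 ≈ 0.023
P(Glyptopus | evidence) ≈ 0.025992 / 0.41435 ≈ 0.063
P(Myosoma | evidence) ≈ 0.11366 / 0.41435 ≈ 0.274
P(Glyptoderma | evidence) ≈ 0.04144 / 0.41435 ≈ 0.100
P(Ortholepis | evidence) ≈ 0.22356 / 0.41435 ≈ 0.540
The largest is 0.540, so Ortholepis is most probable.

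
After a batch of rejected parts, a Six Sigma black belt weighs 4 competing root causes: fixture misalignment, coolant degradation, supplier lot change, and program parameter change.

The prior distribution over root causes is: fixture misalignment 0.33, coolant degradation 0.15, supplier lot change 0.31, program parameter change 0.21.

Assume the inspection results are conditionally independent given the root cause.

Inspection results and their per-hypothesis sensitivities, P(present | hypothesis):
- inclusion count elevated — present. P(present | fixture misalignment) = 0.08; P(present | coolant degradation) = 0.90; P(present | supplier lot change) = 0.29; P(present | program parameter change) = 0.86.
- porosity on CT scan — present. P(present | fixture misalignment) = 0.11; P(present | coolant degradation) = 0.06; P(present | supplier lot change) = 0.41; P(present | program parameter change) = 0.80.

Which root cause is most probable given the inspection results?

By Bayes' rule with conditional independence, the unnormalized weight for each hypothesis is prior × ∏ likelihoods:
  fixture misalignment: 0.33 × 0.08 × 0.11 = 0.002904
  coolant degradation: 0.15 × 0.90 × 0.06 = 0.0081
  supplier lot change: 0.31 × 0.29 × 0.41 = 0.036859
  program parameter change: 0.21 × 0.86 × 0.80 = 0.14448
Normalizing constant Z = 0.002904 + 0.0081 + 0.036859 + 0.14448 = 0.19234.
P(fixture misalignment | evidence) ≈ 0.002904 / 0.19234 ≈ 0.015
P(coolant degradation | evidence) ≈ 0.0081 / 0.19234 ≈ 0.042
P(supplier lot change | evidence) ≈ 0.036859 / 0.19234 ≈ 0.192
P(program parameter change | evidence) ≈ 0.14448 / 0.19234 ≈ 0.751
The largest is 0.751, so program parameter change is most probable.

program parameter change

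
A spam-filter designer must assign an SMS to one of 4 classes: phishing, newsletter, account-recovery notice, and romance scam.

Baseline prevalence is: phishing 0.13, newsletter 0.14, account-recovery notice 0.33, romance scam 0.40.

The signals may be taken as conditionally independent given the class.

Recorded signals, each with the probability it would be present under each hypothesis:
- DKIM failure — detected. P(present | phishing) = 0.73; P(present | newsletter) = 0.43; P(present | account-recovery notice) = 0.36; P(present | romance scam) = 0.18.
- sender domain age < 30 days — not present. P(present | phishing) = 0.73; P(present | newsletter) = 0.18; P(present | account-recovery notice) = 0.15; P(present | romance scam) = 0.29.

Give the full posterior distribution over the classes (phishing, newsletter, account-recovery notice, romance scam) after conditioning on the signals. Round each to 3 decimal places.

By Bayes' rule with conditional independence, the unnormalized weight for each hypothesis is prior × ∏ likelihoods (using 1 − P(present | H) for each absent signal):
  phishing: 0.13 × 0.73 × (1 − 0.73) = 0.025623
  newsletter: 0.14 × 0.43 × (1 − 0.18) = 0.049364
  account-recovery notice: 0.33 × 0.36 × (1 − 0.15) = 0.10098
  romance scam: 0.40 × 0.18 × (1 − 0.29) = 0.05112
Normalizing constant Z = 0.025623 + 0.049364 + 0.10098 + 0.05112 = 0.22709.
P(phishing | evidence) = 0.025623 / 0.22709 ≈ 0.113
P(newsletter | evidence) = 0.049364 / 0.22709 ≈ 0.217
P(account-recovery notice | evidence) = 0.10098 / 0.22709 ≈ 0.445
P(romance scam | evidence) = 0.05112 / 0.22709 ≈ 0.225

0.113, 0.217, 0.445, 0.225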